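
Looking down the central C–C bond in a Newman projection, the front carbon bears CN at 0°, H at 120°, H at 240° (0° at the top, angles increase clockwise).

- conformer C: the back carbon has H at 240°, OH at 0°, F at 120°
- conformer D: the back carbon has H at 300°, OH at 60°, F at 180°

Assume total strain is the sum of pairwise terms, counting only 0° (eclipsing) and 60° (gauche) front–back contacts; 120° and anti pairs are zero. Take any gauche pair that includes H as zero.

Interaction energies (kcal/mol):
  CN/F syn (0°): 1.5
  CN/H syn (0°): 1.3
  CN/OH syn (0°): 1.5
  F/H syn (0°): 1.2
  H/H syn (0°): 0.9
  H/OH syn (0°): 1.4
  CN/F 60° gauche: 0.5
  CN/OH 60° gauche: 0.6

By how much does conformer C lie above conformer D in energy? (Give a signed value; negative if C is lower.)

+3.0 kcal/mol

C (eclipsed): CN–OH eclipsed, H–F eclipsed, H–H eclipsed; 1.5 + 1.2 + 0.9 = 3.6 kcal/mol.
D (staggered): CN–OH gauche; 0.6 = 0.6 kcal/mol.
E(C) − E(D) = 3.6 − 0.6 = +3.0 kcal/mol.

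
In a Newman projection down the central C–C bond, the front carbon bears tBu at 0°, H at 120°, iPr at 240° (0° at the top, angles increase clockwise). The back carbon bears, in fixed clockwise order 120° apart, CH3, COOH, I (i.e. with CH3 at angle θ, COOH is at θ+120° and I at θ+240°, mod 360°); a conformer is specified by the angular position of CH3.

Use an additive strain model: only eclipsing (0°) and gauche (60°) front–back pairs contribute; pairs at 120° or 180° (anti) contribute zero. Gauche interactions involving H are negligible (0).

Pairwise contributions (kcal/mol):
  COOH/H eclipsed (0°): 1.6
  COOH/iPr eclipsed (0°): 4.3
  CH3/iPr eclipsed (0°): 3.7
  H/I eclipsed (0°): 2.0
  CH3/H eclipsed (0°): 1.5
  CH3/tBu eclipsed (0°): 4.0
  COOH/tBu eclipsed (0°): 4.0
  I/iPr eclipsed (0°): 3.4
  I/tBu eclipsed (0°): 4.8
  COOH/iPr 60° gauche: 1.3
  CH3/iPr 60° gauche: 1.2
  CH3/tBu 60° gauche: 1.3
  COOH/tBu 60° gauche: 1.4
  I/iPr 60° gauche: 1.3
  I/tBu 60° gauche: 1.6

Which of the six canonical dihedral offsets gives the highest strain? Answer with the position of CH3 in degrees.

120°

CH3 at 0° (eclipsed): tBu(0°)/CH3(0°) eclipsed 4.0; H(120°)/COOH(120°) eclipsed 1.6; iPr(240°)/I(240°) eclipsed 3.4 → 9.0 kcal/mol.
CH3 at 60° (staggered): tBu(0°)/CH3(60°) gauche 1.3; tBu(0°)/I(300°) gauche 1.6; iPr(240°)/COOH(180°) gauche 1.3; iPr(240°)/I(300°) gauche 1.3 → 5.5 kcal/mol.
CH3 at 120° (eclipsed): tBu(0°)/I(0°) eclipsed 4.8; H(120°)/CH3(120°) eclipsed 1.5; iPr(240°)/COOH(240°) eclipsed 4.3 → 10.6 kcal/mol.
CH3 at 180° (staggered): tBu(0°)/COOH(300°) gauche 1.4; tBu(0°)/I(60°) gauche 1.6; iPr(240°)/CH3(180°) gauche 1.2; iPr(240°)/COOH(300°) gauche 1.3 → 5.5 kcal/mol.
CH3 at 240° (eclipsed): tBu(0°)/COOH(0°) eclipsed 4.0; H(120°)/I(120°) eclipsed 2.0; iPr(240°)/CH3(240°) eclipsed 3.7 → 9.7 kcal/mol.
CH3 at 300° (staggered): tBu(0°)/CH3(300°) gauche 1.3; tBu(0°)/COOH(60°) gauche 1.4; iPr(240°)/CH3(300°) gauche 1.2; iPr(240°)/I(180°) gauche 1.3 → 5.2 kcal/mol.
The maximum (10.6 kcal/mol) occurs with CH3 at 120°.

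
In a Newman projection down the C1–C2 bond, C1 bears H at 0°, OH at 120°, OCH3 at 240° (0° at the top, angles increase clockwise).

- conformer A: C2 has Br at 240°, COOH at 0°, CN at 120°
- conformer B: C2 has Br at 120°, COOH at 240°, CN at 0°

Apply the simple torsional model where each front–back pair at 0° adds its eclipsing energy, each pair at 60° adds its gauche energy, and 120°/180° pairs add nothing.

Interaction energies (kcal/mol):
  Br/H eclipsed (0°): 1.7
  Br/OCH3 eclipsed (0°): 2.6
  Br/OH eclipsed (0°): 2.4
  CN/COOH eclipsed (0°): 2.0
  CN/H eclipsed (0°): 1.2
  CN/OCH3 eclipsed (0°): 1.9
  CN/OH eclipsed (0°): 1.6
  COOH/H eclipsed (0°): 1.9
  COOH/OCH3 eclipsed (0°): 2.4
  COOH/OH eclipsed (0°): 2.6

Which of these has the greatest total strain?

A

A (eclipsed): H–COOH eclipsed, OH–CN eclipsed, OCH3–Br eclipsed; 1.9 + 1.6 + 2.6 = 6.1 kcal/mol.
B (eclipsed): H–CN eclipsed, OH–Br eclipsed, OCH3–COOH eclipsed; 1.2 + 2.4 + 2.4 = 6.0 kcal/mol.
A has the highest total (6.1 kcal/mol).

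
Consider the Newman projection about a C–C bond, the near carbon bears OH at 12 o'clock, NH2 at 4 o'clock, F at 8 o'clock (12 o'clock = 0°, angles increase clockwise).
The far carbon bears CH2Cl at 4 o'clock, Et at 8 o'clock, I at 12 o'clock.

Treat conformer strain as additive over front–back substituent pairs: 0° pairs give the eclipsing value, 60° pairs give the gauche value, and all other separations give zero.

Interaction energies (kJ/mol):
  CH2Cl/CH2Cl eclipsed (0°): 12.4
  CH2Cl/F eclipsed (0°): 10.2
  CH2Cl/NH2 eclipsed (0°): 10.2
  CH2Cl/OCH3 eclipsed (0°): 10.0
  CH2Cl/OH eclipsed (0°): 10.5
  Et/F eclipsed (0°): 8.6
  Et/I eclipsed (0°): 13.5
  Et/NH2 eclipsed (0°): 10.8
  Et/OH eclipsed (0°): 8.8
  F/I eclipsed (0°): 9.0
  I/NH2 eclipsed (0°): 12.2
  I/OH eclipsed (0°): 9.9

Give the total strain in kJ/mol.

28.7 kJ/mol

This conformer is eclipsed. OH at 0° is eclipsed with I at 0° (9.9); NH2 at 120° is eclipsed with CH2Cl at 120° (10.2); F at 240° is eclipsed with Et at 240° (8.6). Total 28.7 kJ/mol.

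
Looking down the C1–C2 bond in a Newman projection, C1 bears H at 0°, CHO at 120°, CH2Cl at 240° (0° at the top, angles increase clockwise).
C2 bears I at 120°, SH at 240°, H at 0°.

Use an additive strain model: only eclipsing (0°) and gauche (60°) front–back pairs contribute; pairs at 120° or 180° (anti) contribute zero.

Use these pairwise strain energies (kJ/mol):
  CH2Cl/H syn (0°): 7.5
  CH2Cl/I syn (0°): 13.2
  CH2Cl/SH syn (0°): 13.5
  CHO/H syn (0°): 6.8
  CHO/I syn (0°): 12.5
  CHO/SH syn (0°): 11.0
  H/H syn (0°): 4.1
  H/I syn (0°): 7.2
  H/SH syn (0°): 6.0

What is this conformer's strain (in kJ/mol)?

This conformer (eclipsed): H(0°)/H(0°) eclipsed 4.1; CHO(120°)/I(120°) eclipsed 12.5; CH2Cl(240°)/SH(240°) eclipsed 13.5 → 30.1 kJ/mol.

30.1 kJ/mol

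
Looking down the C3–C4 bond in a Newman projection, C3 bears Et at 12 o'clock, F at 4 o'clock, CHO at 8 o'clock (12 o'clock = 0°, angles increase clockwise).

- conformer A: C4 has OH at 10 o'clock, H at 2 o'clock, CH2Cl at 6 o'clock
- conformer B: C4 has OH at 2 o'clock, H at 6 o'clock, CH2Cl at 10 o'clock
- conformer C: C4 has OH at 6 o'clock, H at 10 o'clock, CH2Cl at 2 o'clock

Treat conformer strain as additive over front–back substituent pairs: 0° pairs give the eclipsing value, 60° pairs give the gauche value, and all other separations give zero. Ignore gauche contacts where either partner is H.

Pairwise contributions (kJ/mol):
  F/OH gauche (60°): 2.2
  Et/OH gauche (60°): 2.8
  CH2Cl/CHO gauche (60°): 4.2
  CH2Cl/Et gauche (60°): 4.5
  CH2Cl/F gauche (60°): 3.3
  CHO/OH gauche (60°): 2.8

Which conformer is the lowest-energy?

C

A is staggered. Et at 0° is gauche with OH at 300° (2.8); F at 120° is gauche with CH2Cl at 180° (3.3); CHO at 240° is gauche with OH at 300° (2.8); CHO at 240° is gauche with CH2Cl at 180° (4.2). Total 13.1 kJ/mol.
B is staggered. Et at 0° is gauche with OH at 60° (2.8); Et at 0° is gauche with CH2Cl at 300° (4.5); F at 120° is gauche with OH at 60° (2.2); CHO at 240° is gauche with CH2Cl at 300° (4.2). Total 13.7 kJ/mol.
C is staggered. Et at 0° is gauche with CH2Cl at 60° (4.5); F at 120° is gauche with OH at 180° (2.2); F at 120° is gauche with CH2Cl at 60° (3.3); CHO at 240° is gauche with OH at 180° (2.8). Total 12.8 kJ/mol.
C has the lowest total (12.8 kJ/mol).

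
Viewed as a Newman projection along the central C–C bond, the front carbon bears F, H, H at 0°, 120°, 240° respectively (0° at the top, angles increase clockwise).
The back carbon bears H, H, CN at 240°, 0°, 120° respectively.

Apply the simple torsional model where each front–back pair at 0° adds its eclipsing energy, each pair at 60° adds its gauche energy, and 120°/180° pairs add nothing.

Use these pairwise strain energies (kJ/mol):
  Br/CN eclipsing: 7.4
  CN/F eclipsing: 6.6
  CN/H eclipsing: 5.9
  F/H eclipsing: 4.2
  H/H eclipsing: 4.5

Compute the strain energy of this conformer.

This conformer (eclipsed): F(0°)/H(0°) eclipsed 4.2; H(120°)/CN(120°) eclipsed 5.9; H(240°)/H(240°) eclipsed 4.5 → 14.6 kJ/mol.

14.6 kJ/mol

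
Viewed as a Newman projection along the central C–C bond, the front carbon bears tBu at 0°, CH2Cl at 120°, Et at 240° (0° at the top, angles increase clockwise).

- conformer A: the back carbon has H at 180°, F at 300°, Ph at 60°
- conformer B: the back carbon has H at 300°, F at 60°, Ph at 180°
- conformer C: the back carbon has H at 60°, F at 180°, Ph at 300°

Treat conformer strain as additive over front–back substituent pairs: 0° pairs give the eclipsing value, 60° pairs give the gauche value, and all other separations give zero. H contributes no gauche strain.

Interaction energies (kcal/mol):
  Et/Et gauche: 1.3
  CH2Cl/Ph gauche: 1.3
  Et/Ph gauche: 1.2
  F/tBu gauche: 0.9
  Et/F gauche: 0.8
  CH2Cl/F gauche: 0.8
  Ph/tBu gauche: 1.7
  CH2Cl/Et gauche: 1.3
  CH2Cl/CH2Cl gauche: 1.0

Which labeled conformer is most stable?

B

A (staggered): tBu(0°)/F(300°) gauche 0.9; tBu(0°)/Ph(60°) gauche 1.7; CH2Cl(120°)/Ph(60°) gauche 1.3; Et(240°)/F(300°) gauche 0.8 → 4.7 kcal/mol.
B (staggered): tBu(0°)/F(60°) gauche 0.9; CH2Cl(120°)/F(60°) gauche 0.8; CH2Cl(120°)/Ph(180°) gauche 1.3; Et(240°)/Ph(180°) gauche 1.2 → 4.2 kcal/mol.
C (staggered): tBu(0°)/Ph(300°) gauche 1.7; CH2Cl(120°)/F(180°) gauche 0.8; Et(240°)/F(180°) gauche 0.8; Et(240°)/Ph(300°) gauche 1.2 → 4.5 kcal/mol.
B has the lowest total (4.2 kcal/mol).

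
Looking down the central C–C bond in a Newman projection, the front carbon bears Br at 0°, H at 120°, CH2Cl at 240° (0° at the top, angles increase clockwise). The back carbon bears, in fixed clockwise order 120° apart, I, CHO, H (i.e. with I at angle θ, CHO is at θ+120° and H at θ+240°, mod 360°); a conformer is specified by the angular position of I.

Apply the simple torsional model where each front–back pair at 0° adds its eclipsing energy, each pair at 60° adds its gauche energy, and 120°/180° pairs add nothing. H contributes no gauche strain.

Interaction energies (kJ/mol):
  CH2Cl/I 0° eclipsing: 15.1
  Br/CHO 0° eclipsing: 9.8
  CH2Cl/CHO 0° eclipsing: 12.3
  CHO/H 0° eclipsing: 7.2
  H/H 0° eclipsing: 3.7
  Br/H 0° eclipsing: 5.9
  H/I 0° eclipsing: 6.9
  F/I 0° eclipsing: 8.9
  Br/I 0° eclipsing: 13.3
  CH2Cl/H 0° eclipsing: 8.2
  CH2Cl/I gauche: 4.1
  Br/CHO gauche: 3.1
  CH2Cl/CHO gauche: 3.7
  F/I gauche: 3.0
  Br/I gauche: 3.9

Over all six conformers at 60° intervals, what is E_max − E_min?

21.1 kJ/mol

I at 0° (eclipsed): Br(0°)/I(0°) eclipsed 13.3; H(120°)/CHO(120°) eclipsed 7.2; CH2Cl(240°)/H(240°) eclipsed 8.2 → 28.7 kJ/mol.
I at 60° (staggered): Br(0°)/I(60°) gauche 3.9; CH2Cl(240°)/CHO(180°) gauche 3.7 → 7.6 kJ/mol.
I at 120° (eclipsed): Br(0°)/H(0°) eclipsed 5.9; H(120°)/I(120°) eclipsed 6.9; CH2Cl(240°)/CHO(240°) eclipsed 12.3 → 25.1 kJ/mol.
I at 180° (staggered): Br(0°)/CHO(300°) gauche 3.1; CH2Cl(240°)/I(180°) gauche 4.1; CH2Cl(240°)/CHO(300°) gauche 3.7 → 10.9 kJ/mol.
I at 240° (eclipsed): Br(0°)/CHO(0°) eclipsed 9.8; H(120°)/H(120°) eclipsed 3.7; CH2Cl(240°)/I(240°) eclipsed 15.1 → 28.6 kJ/mol.
I at 300° (staggered): Br(0°)/I(300°) gauche 3.9; Br(0°)/CHO(60°) gauche 3.1; CH2Cl(240°)/I(300°) gauche 4.1 → 11.1 kJ/mol.
Max at 0° (28.7 kJ/mol), min at 60° (7.6 kJ/mol); barrier = 21.1 kJ/mol.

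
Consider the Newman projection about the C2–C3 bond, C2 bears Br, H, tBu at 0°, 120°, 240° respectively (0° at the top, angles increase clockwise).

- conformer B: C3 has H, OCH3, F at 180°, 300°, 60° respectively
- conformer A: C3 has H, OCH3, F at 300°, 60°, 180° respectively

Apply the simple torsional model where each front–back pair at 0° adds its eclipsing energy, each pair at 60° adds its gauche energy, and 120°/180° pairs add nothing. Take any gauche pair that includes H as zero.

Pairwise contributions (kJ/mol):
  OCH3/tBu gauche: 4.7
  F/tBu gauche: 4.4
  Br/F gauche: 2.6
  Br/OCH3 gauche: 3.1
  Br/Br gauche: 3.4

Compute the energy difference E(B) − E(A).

+2.9 kJ/mol

B is staggered. Br at 0° is gauche with OCH3 at 300° (3.1); Br at 0° is gauche with F at 60° (2.6); tBu at 240° is gauche with OCH3 at 300° (4.7). Total 10.4 kJ/mol.
A is staggered. Br at 0° is gauche with OCH3 at 60° (3.1); tBu at 240° is gauche with F at 180° (4.4). Total 7.5 kJ/mol.
E(B) − E(A) = 10.4 − 7.5 = +2.9 kJ/mol.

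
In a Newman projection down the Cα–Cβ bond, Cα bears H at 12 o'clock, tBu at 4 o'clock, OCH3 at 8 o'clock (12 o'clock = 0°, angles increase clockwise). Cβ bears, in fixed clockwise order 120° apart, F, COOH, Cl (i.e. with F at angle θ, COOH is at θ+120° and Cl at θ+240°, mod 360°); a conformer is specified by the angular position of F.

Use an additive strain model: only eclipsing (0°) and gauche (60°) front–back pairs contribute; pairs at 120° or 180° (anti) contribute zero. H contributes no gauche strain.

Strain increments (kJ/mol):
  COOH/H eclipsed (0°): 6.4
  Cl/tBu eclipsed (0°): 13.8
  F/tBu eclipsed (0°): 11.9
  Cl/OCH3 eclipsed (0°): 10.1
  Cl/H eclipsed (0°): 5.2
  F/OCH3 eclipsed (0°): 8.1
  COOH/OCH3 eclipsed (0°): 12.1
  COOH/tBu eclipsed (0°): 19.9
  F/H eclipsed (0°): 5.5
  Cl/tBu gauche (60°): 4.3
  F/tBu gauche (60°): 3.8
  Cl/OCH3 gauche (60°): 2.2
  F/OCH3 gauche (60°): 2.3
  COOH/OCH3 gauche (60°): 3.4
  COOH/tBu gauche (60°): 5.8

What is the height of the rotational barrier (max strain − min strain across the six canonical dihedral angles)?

F at 0° (eclipsed): H(0°)/F(0°) eclipsed 5.5; tBu(120°)/COOH(120°) eclipsed 19.9; OCH3(240°)/Cl(240°) eclipsed 10.1 → 35.5 kJ/mol.
F at 60° (staggered): tBu(120°)/F(60°) gauche 3.8; tBu(120°)/COOH(180°) gauche 5.8; OCH3(240°)/COOH(180°) gauche 3.4; OCH3(240°)/Cl(300°) gauche 2.2 → 15.2 kJ/mol.
F at 120° (eclipsed): H(0°)/Cl(0°) eclipsed 5.2; tBu(120°)/F(120°) eclipsed 11.9; OCH3(240°)/COOH(240°) eclipsed 12.1 → 29.2 kJ/mol.
F at 180° (staggered): tBu(120°)/F(180°) gauche 3.8; tBu(120°)/Cl(60°) gauche 4.3; OCH3(240°)/F(180°) gauche 2.3; OCH3(240°)/COOH(300°) gauche 3.4 → 13.8 kJ/mol.
F at 240° (eclipsed): H(0°)/COOH(0°) eclipsed 6.4; tBu(120°)/Cl(120°) eclipsed 13.8; OCH3(240°)/F(240°) eclipsed 8.1 → 28.3 kJ/mol.
F at 300° (staggered): tBu(120°)/COOH(60°) gauche 5.8; tBu(120°)/Cl(180°) gauche 4.3; OCH3(240°)/F(300°) gauche 2.3; OCH3(240°)/Cl(180°) gauche 2.2 → 14.6 kJ/mol.
Max at 0° (35.5 kJ/mol), min at 180° (13.8 kJ/mol); barrier = 21.7 kJ/mol.

21.7 kJ/mol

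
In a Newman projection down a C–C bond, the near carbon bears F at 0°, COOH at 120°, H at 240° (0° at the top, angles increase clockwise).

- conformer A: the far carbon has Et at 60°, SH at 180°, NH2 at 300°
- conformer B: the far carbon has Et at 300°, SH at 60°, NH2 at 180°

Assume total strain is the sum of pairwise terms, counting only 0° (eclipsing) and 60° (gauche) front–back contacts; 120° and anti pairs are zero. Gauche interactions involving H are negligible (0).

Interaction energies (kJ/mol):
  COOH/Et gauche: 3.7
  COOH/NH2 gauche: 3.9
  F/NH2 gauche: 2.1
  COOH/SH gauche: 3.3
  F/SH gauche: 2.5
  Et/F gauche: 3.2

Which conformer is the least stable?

B

A (staggered): F(0°)/Et(60°) gauche 3.2; F(0°)/NH2(300°) gauche 2.1; COOH(120°)/Et(60°) gauche 3.7; COOH(120°)/SH(180°) gauche 3.3 → 12.3 kJ/mol.
B (staggered): F(0°)/Et(300°) gauche 3.2; F(0°)/SH(60°) gauche 2.5; COOH(120°)/SH(60°) gauche 3.3; COOH(120°)/NH2(180°) gauche 3.9 → 12.9 kJ/mol.
B has the highest total (12.9 kJ/mol).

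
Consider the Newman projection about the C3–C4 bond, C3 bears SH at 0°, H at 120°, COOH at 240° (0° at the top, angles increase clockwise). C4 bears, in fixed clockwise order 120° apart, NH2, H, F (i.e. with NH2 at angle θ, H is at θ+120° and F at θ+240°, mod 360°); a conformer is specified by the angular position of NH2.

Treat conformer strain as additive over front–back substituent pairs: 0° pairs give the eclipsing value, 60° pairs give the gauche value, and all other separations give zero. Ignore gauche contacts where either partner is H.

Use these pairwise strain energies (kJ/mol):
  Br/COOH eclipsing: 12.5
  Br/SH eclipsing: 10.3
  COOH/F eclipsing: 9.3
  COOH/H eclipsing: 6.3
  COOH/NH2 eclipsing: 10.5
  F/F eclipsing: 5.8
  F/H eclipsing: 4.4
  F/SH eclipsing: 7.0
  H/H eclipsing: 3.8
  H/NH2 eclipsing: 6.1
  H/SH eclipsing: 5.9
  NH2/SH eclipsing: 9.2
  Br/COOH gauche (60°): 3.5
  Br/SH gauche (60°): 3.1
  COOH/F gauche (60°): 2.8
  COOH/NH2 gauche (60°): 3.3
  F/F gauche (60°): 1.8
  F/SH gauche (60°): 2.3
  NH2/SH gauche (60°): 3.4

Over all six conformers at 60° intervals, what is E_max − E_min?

NH2 at 0° (eclipsed): SH(0°)/NH2(0°) eclipsed 9.2; H(120°)/H(120°) eclipsed 3.8; COOH(240°)/F(240°) eclipsed 9.3 → 22.3 kJ/mol.
NH2 at 60° (staggered): SH(0°)/NH2(60°) gauche 3.4; SH(0°)/F(300°) gauche 2.3; COOH(240°)/F(300°) gauche 2.8 → 8.5 kJ/mol.
NH2 at 120° (eclipsed): SH(0°)/F(0°) eclipsed 7.0; H(120°)/NH2(120°) eclipsed 6.1; COOH(240°)/H(240°) eclipsed 6.3 → 19.4 kJ/mol.
NH2 at 180° (staggered): SH(0°)/F(60°) gauche 2.3; COOH(240°)/NH2(180°) gauche 3.3 → 5.6 kJ/mol.
NH2 at 240° (eclipsed): SH(0°)/H(0°) eclipsed 5.9; H(120°)/F(120°) eclipsed 4.4; COOH(240°)/NH2(240°) eclipsed 10.5 → 20.8 kJ/mol.
NH2 at 300° (staggered): SH(0°)/NH2(300°) gauche 3.4; COOH(240°)/NH2(300°) gauche 3.3; COOH(240°)/F(180°) gauche 2.8 → 9.5 kJ/mol.
Max at 0° (22.3 kJ/mol), min at 180° (5.6 kJ/mol); barrier = 16.7 kJ/mol.

16.7 kJ/mol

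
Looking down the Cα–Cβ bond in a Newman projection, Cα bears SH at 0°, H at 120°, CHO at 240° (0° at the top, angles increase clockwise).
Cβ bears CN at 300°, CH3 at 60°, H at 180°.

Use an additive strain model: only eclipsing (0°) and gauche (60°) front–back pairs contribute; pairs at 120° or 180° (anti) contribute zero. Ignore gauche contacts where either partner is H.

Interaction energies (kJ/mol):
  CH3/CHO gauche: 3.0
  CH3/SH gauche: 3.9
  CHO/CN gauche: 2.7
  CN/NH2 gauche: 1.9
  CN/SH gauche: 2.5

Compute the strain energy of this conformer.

9.1 kJ/mol

This conformer (staggered): SH(0°)/CN(300°) gauche 2.5; SH(0°)/CH3(60°) gauche 3.9; CHO(240°)/CN(300°) gauche 2.7 → 9.1 kJ/mol.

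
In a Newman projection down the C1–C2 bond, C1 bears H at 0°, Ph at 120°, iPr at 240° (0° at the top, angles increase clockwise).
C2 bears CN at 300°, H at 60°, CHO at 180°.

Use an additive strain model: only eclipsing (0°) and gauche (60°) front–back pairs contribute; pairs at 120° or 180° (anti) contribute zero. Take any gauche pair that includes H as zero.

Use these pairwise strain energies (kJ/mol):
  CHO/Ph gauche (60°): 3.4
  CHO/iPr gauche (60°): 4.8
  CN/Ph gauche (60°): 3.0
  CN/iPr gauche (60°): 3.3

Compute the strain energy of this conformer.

11.5 kJ/mol

This conformer is staggered. Ph at 120° is gauche with CHO at 180° (3.4); iPr at 240° is gauche with CN at 300° (3.3); iPr at 240° is gauche with CHO at 180° (4.8). Total 11.5 kJ/mol.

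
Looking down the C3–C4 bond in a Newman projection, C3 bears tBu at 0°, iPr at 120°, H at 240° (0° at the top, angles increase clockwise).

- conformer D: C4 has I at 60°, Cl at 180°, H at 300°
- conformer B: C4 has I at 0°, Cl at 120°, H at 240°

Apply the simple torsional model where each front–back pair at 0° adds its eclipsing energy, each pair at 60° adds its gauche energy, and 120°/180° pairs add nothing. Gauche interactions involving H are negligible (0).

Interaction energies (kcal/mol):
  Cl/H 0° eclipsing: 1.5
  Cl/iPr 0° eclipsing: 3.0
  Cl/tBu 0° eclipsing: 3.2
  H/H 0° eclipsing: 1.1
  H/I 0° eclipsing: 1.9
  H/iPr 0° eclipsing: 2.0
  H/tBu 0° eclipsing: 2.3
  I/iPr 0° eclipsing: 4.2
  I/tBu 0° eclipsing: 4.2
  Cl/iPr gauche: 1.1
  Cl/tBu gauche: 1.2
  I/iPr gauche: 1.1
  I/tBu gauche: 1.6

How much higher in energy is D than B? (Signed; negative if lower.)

D (staggered): tBu(0°)/I(60°) gauche 1.6; iPr(120°)/I(60°) gauche 1.1; iPr(120°)/Cl(180°) gauche 1.1 → 3.8 kcal/mol.
B (eclipsed): tBu(0°)/I(0°) eclipsed 4.2; iPr(120°)/Cl(120°) eclipsed 3.0; H(240°)/H(240°) eclipsed 1.1 → 8.3 kcal/mol.
E(D) − E(B) = 3.8 − 8.3 = -4.5 kcal/mol.

-4.5 kcal/mol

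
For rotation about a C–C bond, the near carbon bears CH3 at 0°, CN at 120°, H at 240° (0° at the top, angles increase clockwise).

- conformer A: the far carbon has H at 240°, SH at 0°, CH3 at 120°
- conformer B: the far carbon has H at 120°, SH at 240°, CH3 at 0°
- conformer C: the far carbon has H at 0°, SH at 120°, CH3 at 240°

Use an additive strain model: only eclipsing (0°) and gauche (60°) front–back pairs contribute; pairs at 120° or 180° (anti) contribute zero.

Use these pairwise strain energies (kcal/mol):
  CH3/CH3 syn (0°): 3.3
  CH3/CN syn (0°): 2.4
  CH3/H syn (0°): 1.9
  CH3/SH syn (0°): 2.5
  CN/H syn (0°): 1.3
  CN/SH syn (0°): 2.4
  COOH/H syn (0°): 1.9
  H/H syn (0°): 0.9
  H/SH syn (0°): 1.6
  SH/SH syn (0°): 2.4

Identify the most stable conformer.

A (eclipsed): CH3–SH eclipsed, CN–CH3 eclipsed, H–H eclipsed; 2.5 + 2.4 + 0.9 = 5.8 kcal/mol.
B (eclipsed): CH3–CH3 eclipsed, CN–H eclipsed, H–SH eclipsed; 3.3 + 1.3 + 1.6 = 6.2 kcal/mol.
C (eclipsed): CH3–H eclipsed, CN–SH eclipsed, H–CH3 eclipsed; 1.9 + 2.4 + 1.9 = 6.2 kcal/mol.
A has the lowest total (5.8 kcal/mol).

A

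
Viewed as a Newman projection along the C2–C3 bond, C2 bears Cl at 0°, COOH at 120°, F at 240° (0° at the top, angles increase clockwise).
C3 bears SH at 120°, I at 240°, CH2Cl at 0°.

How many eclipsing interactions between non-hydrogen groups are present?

Non-H eclipsing pairs: Cl(0°)/CH2Cl(0°); COOH(120°)/SH(120°); F(240°)/I(240°) — 3 interactions.

3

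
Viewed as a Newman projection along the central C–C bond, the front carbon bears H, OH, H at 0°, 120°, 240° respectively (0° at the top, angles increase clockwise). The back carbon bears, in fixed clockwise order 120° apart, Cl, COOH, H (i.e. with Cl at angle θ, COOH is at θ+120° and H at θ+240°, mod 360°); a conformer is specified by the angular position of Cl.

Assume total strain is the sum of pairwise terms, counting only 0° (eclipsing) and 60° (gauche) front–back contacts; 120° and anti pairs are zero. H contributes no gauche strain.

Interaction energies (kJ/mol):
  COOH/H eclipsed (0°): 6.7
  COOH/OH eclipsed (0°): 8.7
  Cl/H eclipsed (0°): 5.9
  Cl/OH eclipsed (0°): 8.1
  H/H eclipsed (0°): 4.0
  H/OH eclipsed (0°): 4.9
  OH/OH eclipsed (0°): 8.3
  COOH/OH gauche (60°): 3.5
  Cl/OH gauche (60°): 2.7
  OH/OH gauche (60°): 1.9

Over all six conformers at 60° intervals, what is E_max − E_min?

Cl at 0° is eclipsed. H at 0° is eclipsed with Cl at 0° (5.9); OH at 120° is eclipsed with COOH at 120° (8.7); H at 240° is eclipsed with H at 240° (4.0). Total 18.6 kJ/mol.
Cl at 60° is staggered. OH at 120° is gauche with Cl at 60° (2.7); OH at 120° is gauche with COOH at 180° (3.5). Total 6.2 kJ/mol.
Cl at 120° is eclipsed. H at 0° is eclipsed with H at 0° (4.0); OH at 120° is eclipsed with Cl at 120° (8.1); H at 240° is eclipsed with COOH at 240° (6.7). Total 18.8 kJ/mol.
Cl at 180° is staggered. OH at 120° is gauche with Cl at 180° (2.7). Total 2.7 kJ/mol.
Cl at 240° is eclipsed. H at 0° is eclipsed with COOH at 0° (6.7); OH at 120° is eclipsed with H at 120° (4.9); H at 240° is eclipsed with Cl at 240° (5.9). Total 17.5 kJ/mol.
Cl at 300° is staggered. OH at 120° is gauche with COOH at 60° (3.5). Total 3.5 kJ/mol.
Max at 120° (18.8 kJ/mol), min at 180° (2.7 kJ/mol); barrier = 16.1 kJ/mol.

16.1 kJ/mol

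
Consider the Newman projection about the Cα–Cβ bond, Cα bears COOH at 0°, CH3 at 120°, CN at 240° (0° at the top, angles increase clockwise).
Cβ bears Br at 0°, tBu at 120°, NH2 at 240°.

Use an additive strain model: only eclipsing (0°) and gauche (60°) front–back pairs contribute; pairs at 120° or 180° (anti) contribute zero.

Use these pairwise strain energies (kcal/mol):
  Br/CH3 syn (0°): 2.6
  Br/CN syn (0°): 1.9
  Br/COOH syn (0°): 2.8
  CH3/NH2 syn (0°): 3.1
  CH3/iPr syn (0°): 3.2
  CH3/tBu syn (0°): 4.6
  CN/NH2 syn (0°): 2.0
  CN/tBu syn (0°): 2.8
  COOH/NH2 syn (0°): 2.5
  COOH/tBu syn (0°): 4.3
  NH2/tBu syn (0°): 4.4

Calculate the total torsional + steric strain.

9.4 kcal/mol

This conformer (eclipsed): COOH(0°)/Br(0°) eclipsed 2.8; CH3(120°)/tBu(120°) eclipsed 4.6; CN(240°)/NH2(240°) eclipsed 2.0 → 9.4 kcal/mol.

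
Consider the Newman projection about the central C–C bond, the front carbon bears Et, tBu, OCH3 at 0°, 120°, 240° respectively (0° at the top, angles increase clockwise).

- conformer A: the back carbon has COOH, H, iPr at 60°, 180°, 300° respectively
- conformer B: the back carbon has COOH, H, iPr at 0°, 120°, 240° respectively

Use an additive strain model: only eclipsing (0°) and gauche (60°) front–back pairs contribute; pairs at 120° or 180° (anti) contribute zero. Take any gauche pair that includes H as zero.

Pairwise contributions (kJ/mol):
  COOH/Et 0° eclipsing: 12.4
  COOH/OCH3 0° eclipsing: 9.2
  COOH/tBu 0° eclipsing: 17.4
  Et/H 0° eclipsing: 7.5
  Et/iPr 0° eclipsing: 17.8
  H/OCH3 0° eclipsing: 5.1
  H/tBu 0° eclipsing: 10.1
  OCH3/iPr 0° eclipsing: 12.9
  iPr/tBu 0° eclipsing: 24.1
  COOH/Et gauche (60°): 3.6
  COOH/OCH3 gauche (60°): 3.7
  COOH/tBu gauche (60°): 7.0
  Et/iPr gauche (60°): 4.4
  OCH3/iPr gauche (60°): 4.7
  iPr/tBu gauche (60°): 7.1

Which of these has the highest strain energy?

B

A is staggered. Et at 0° is gauche with COOH at 60° (3.6); Et at 0° is gauche with iPr at 300° (4.4); tBu at 120° is gauche with COOH at 60° (7.0); OCH3 at 240° is gauche with iPr at 300° (4.7). Total 19.7 kJ/mol.
B is eclipsed. Et at 0° is eclipsed with COOH at 0° (12.4); tBu at 120° is eclipsed with H at 120° (10.1); OCH3 at 240° is eclipsed with iPr at 240° (12.9). Total 35.4 kJ/mol.
B has the highest total (35.4 kJ/mol).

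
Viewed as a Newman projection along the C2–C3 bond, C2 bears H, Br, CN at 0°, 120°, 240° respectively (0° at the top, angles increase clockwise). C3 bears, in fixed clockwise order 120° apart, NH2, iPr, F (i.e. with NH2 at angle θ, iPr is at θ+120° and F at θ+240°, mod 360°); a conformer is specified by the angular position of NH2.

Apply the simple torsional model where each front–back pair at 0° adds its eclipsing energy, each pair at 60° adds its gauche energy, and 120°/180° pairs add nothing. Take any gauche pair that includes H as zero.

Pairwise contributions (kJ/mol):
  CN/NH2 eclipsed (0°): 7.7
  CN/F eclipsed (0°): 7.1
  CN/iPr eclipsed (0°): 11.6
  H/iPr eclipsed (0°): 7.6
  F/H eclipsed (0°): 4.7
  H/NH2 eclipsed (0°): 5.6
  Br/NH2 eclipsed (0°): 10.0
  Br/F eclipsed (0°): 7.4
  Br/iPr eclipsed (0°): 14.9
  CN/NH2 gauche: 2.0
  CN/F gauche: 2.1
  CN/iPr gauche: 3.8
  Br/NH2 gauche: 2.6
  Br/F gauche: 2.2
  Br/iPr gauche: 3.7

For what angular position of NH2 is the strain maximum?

0°

NH2 at 0° (eclipsed): H(0°)/NH2(0°) eclipsed 5.6; Br(120°)/iPr(120°) eclipsed 14.9; CN(240°)/F(240°) eclipsed 7.1 → 27.6 kJ/mol.
NH2 at 60° (staggered): Br(120°)/NH2(60°) gauche 2.6; Br(120°)/iPr(180°) gauche 3.7; CN(240°)/iPr(180°) gauche 3.8; CN(240°)/F(300°) gauche 2.1 → 12.2 kJ/mol.
NH2 at 120° (eclipsed): H(0°)/F(0°) eclipsed 4.7; Br(120°)/NH2(120°) eclipsed 10.0; CN(240°)/iPr(240°) eclipsed 11.6 → 26.3 kJ/mol.
NH2 at 180° (staggered): Br(120°)/NH2(180°) gauche 2.6; Br(120°)/F(60°) gauche 2.2; CN(240°)/NH2(180°) gauche 2.0; CN(240°)/iPr(300°) gauche 3.8 → 10.6 kJ/mol.
NH2 at 240° (eclipsed): H(0°)/iPr(0°) eclipsed 7.6; Br(120°)/F(120°) eclipsed 7.4; CN(240°)/NH2(240°) eclipsed 7.7 → 22.7 kJ/mol.
NH2 at 300° (staggered): Br(120°)/iPr(60°) gauche 3.7; Br(120°)/F(180°) gauche 2.2; CN(240°)/NH2(300°) gauche 2.0; CN(240°)/F(180°) gauche 2.1 → 10.0 kJ/mol.
The maximum (27.6 kJ/mol) occurs with NH2 at 0°.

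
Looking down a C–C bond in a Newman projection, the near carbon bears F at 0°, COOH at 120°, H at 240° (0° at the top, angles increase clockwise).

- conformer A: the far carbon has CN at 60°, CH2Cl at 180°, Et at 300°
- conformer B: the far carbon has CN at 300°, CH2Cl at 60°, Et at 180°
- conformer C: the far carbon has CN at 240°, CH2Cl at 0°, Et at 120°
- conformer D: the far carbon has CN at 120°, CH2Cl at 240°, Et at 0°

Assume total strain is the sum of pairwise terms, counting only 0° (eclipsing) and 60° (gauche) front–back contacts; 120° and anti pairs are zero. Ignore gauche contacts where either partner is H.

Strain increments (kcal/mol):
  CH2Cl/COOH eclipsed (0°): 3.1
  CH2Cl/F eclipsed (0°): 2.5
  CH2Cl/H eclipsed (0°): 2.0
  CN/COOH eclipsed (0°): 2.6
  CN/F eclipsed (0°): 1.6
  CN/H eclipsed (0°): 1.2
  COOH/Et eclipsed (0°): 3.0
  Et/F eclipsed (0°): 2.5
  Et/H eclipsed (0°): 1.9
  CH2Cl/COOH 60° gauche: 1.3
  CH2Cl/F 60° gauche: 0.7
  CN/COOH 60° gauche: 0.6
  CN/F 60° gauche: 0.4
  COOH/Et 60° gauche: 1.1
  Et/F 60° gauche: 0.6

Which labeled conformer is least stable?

D

A is staggered. F at 0° is gauche with CN at 60° (0.4); F at 0° is gauche with Et at 300° (0.6); COOH at 120° is gauche with CN at 60° (0.6); COOH at 120° is gauche with CH2Cl at 180° (1.3). Total 2.9 kcal/mol.
B is staggered. F at 0° is gauche with CN at 300° (0.4); F at 0° is gauche with CH2Cl at 60° (0.7); COOH at 120° is gauche with CH2Cl at 60° (1.3); COOH at 120° is gauche with Et at 180° (1.1). Total 3.5 kcal/mol.
C is eclipsed. F at 0° is eclipsed with CH2Cl at 0° (2.5); COOH at 120° is eclipsed with Et at 120° (3.0); H at 240° is eclipsed with CN at 240° (1.2). Total 6.7 kcal/mol.
D is eclipsed. F at 0° is eclipsed with Et at 0° (2.5); COOH at 120° is eclipsed with CN at 120° (2.6); H at 240° is eclipsed with CH2Cl at 240° (2.0). Total 7.1 kcal/mol.
D has the highest total (7.1 kcal/mol).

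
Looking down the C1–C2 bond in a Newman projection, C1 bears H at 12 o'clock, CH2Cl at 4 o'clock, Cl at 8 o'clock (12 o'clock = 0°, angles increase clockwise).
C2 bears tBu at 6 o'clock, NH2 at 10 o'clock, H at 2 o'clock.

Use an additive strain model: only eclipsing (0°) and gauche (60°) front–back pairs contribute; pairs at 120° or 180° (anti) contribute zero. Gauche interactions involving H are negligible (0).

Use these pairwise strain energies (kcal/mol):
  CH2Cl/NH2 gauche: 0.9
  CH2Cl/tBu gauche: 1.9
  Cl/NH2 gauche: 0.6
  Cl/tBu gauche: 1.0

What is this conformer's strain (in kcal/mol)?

This conformer is staggered. CH2Cl at 120° is gauche with tBu at 180° (1.9); Cl at 240° is gauche with tBu at 180° (1.0); Cl at 240° is gauche with NH2 at 300° (0.6). Total 3.5 kcal/mol.

3.5 kcal/mol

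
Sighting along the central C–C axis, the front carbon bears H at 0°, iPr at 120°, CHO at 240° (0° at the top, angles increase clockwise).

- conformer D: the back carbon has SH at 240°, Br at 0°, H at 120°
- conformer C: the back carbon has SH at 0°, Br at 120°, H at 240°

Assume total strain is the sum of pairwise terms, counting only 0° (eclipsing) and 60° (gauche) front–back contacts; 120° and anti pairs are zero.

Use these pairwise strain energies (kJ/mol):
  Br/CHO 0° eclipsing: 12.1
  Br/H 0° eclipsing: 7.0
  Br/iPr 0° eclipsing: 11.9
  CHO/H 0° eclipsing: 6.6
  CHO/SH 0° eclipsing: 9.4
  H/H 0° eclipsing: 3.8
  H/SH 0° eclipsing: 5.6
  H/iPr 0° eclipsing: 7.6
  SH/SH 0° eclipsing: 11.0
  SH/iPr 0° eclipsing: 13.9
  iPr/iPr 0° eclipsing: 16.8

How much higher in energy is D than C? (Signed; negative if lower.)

-0.1 kJ/mol

D is eclipsed. H at 0° is eclipsed with Br at 0° (7.0); iPr at 120° is eclipsed with H at 120° (7.6); CHO at 240° is eclipsed with SH at 240° (9.4). Total 24.0 kJ/mol.
C is eclipsed. H at 0° is eclipsed with SH at 0° (5.6); iPr at 120° is eclipsed with Br at 120° (11.9); CHO at 240° is eclipsed with H at 240° (6.6). Total 24.1 kJ/mol.
E(D) − E(C) = 24.0 − 24.1 = -0.1 kJ/mol.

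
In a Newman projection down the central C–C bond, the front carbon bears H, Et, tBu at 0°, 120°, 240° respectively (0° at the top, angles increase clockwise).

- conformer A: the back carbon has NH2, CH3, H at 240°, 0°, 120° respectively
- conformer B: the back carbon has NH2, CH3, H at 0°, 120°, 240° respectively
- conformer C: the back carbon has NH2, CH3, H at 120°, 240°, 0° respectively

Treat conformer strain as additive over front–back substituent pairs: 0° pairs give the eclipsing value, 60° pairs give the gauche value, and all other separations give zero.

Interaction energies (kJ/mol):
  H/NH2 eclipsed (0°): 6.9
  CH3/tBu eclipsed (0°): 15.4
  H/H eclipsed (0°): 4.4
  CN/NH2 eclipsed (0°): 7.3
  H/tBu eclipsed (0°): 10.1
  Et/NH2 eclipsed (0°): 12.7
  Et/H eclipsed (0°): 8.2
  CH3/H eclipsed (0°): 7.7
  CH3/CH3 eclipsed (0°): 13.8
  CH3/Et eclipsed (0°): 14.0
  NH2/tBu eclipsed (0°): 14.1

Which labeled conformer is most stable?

A

A (eclipsed): H–CH3 eclipsed, Et–H eclipsed, tBu–NH2 eclipsed; 7.7 + 8.2 + 14.1 = 30.0 kJ/mol.
B (eclipsed): H–NH2 eclipsed, Et–CH3 eclipsed, tBu–H eclipsed; 6.9 + 14.0 + 10.1 = 31.0 kJ/mol.
C (eclipsed): H–H eclipsed, Et–NH2 eclipsed, tBu–CH3 eclipsed; 4.4 + 12.7 + 15.4 = 32.5 kJ/mol.
A has the lowest total (30.0 kJ/mol).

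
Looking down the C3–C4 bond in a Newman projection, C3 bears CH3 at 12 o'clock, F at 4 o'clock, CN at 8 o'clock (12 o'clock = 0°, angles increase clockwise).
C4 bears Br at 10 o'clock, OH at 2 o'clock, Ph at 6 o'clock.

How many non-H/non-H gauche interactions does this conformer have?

6

Non-H gauche pairs: CH3(0°)/Br(300°); CH3(0°)/OH(60°); F(120°)/OH(60°); F(120°)/Ph(180°); CN(240°)/Br(300°); CN(240°)/Ph(180°) — 6 interactions.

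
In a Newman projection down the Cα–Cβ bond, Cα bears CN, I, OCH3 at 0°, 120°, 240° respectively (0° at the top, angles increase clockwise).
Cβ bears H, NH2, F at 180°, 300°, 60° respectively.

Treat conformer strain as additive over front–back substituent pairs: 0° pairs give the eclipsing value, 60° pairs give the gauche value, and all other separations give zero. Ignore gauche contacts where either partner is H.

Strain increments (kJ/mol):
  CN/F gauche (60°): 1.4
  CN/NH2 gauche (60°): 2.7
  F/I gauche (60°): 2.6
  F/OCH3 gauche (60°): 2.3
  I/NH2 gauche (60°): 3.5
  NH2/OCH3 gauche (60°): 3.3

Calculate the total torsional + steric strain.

This conformer (staggered): CN–NH2 gauche, CN–F gauche, I–F gauche, OCH3–NH2 gauche; 2.7 + 1.4 + 2.6 + 3.3 = 10.0 kJ/mol.

10.0 kJ/mol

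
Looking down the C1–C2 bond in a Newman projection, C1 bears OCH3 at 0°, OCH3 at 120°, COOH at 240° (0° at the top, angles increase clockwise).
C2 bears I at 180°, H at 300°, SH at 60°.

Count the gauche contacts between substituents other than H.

Non-H gauche pairs: OCH3(0°)/SH(60°); OCH3(120°)/I(180°); OCH3(120°)/SH(60°); COOH(240°)/I(180°) — 4 interactions.

4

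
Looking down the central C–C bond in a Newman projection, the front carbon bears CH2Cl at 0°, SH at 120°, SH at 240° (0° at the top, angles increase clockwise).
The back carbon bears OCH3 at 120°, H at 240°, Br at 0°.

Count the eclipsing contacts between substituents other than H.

Non-H eclipsing pairs: CH2Cl(0°)/Br(0°); SH(120°)/OCH3(120°) — 2 interactions.

2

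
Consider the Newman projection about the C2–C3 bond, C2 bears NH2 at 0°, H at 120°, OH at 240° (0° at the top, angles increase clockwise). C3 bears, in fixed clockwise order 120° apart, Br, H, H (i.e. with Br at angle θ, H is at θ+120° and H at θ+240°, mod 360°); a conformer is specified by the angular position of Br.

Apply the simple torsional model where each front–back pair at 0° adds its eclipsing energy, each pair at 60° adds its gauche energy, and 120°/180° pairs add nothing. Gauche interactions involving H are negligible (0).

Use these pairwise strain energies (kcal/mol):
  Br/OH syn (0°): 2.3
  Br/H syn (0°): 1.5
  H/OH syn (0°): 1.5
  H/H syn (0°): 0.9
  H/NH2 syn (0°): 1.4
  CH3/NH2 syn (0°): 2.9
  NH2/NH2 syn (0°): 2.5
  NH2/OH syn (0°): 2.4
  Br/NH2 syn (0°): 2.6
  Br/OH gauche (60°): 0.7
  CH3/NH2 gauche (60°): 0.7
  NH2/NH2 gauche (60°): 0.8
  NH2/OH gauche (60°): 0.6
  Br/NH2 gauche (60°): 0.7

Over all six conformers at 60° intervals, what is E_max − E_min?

Br at 0° (eclipsed): NH2(0°)/Br(0°) eclipsed 2.6; H(120°)/H(120°) eclipsed 0.9; OH(240°)/H(240°) eclipsed 1.5 → 5.0 kcal/mol.
Br at 60° (staggered): NH2(0°)/Br(60°) gauche 0.7 → 0.7 kcal/mol.
Br at 120° (eclipsed): NH2(0°)/H(0°) eclipsed 1.4; H(120°)/Br(120°) eclipsed 1.5; OH(240°)/H(240°) eclipsed 1.5 → 4.4 kcal/mol.
Br at 180° (staggered): OH(240°)/Br(180°) gauche 0.7 → 0.7 kcal/mol.
Br at 240° (eclipsed): NH2(0°)/H(0°) eclipsed 1.4; H(120°)/H(120°) eclipsed 0.9; OH(240°)/Br(240°) eclipsed 2.3 → 4.6 kcal/mol.
Br at 300° (staggered): NH2(0°)/Br(300°) gauche 0.7; OH(240°)/Br(300°) gauche 0.7 → 1.4 kcal/mol.
Max at 0° (5.0 kcal/mol), min at 60° (0.7 kcal/mol); barrier = 4.3 kcal/mol.

4.3 kcal/mol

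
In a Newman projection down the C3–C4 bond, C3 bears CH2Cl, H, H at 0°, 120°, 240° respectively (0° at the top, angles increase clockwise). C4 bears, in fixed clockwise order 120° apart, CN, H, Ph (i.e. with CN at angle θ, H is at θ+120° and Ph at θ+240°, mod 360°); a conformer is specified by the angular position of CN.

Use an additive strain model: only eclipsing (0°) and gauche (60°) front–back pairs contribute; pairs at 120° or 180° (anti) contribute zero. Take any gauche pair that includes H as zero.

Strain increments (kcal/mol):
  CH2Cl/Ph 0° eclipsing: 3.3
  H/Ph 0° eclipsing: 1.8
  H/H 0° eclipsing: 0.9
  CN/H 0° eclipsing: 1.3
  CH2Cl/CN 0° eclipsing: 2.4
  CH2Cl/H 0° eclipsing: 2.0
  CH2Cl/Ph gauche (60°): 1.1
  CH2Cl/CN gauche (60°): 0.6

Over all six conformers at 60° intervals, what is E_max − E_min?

4.9 kcal/mol

CN at 0° (eclipsed): CH2Cl–CN eclipsed, H–H eclipsed, H–Ph eclipsed; 2.4 + 0.9 + 1.8 = 5.1 kcal/mol.
CN at 60° (staggered): CH2Cl–CN gauche, CH2Cl–Ph gauche; 0.6 + 1.1 = 1.7 kcal/mol.
CN at 120° (eclipsed): CH2Cl–Ph eclipsed, H–CN eclipsed, H–H eclipsed; 3.3 + 1.3 + 0.9 = 5.5 kcal/mol.
CN at 180° (staggered): CH2Cl–Ph gauche; 1.1 = 1.1 kcal/mol.
CN at 240° (eclipsed): CH2Cl–H eclipsed, H–Ph eclipsed, H–CN eclipsed; 2.0 + 1.8 + 1.3 = 5.1 kcal/mol.
CN at 300° (staggered): CH2Cl–CN gauche; 0.6 = 0.6 kcal/mol.
Max at 120° (5.5 kcal/mol), min at 300° (0.6 kcal/mol); barrier = 4.9 kcal/mol.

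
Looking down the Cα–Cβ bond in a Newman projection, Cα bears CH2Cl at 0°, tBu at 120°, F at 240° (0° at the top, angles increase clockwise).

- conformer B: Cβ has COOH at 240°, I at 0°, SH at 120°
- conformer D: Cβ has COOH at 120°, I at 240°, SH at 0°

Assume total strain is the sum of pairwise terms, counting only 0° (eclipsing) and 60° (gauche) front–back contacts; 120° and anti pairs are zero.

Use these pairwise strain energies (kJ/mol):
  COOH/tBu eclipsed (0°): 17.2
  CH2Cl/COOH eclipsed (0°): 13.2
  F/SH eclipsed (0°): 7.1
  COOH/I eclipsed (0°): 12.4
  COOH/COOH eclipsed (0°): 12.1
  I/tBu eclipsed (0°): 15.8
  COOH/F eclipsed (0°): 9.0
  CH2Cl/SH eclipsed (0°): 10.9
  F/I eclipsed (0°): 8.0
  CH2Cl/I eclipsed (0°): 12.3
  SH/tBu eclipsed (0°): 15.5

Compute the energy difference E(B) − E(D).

B (eclipsed): CH2Cl–I eclipsed, tBu–SH eclipsed, F–COOH eclipsed; 12.3 + 15.5 + 9.0 = 36.8 kJ/mol.
D (eclipsed): CH2Cl–SH eclipsed, tBu–COOH eclipsed, F–I eclipsed; 10.9 + 17.2 + 8.0 = 36.1 kJ/mol.
E(B) − E(D) = 36.8 − 36.1 = +0.7 kJ/mol.

+0.7 kJ/mol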